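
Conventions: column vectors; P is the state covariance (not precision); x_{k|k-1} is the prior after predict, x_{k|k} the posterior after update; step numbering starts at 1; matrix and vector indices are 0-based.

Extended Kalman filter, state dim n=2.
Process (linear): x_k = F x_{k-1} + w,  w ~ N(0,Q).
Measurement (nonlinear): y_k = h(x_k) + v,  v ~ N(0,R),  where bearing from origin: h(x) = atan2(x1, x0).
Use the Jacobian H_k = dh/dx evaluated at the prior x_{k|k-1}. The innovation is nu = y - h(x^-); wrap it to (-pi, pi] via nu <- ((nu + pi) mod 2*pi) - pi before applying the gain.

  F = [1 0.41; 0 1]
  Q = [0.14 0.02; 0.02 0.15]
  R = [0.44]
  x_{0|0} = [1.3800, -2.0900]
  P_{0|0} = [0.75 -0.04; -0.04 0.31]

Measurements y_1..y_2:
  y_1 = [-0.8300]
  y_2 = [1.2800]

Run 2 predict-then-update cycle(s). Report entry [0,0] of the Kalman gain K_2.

K[0,0] = 0.6663

step 1: x^-=[0.5231, -2.0900]  P^-=[0.9093 0.1071; 0.1071 0.4600]  H_jac=[0.4503 0.1127]  S=[0.6411]  K=[0.6575; 0.1561]  nu=[0.4955]  x^+=[0.8489, -2.0127]  P^+=[0.6322 0.0413; 0.0413 0.4444]
step 2: x^-=[0.0237, -2.0127]  P^-=[0.8807 0.2435; 0.2435 0.5944]  H_jac=[0.4968 0.0059]  S=[0.6588]  K=[0.6663; 0.1889]  nu=[2.8390]  x^+=[1.9154, -1.4763]  P^+=[0.5883 0.1606; 0.1606 0.5709]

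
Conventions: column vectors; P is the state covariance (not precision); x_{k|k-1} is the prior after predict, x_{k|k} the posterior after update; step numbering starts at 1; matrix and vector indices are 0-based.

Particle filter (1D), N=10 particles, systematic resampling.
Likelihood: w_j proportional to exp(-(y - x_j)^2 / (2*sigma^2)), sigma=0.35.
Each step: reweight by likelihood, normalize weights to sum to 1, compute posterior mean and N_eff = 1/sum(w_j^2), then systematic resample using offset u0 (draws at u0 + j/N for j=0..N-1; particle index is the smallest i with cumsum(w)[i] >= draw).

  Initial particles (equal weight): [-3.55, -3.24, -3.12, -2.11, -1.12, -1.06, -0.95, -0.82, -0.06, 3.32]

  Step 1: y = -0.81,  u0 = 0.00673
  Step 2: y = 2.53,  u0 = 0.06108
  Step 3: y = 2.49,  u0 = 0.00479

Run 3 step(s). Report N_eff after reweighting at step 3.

N_eff = 10.0000

step 1: w=[0.0000, 0.0000, 0.0000, 0.0003, 0.1944, 0.2230, 0.2657, 0.2877, 0.0290, 0.0000]  mean=-0.9447  Neff=4.1375  idx=[4, 4, 5, 5, 5, 6, 6, 7, 7, 7]
step 2: w=[0.0001, 0.0001, 0.0004, 0.0004, 0.0004, 0.0087, 0.0087, 0.3271, 0.3271, 0.3271]  mean=-0.8226  Neff=3.1138  idx=[7, 7, 7, 8, 8, 8, 8, 9, 9, 9]
step 3: w=[0.1000, 0.1000, 0.1000, 0.1000, 0.1000, 0.1000, 0.1000, 0.1000, 0.1000, 0.1000]  mean=-0.8200  Neff=10.0000  idx=[0, 1, 2, 3, 4, 5, 6, 7, 8, 9]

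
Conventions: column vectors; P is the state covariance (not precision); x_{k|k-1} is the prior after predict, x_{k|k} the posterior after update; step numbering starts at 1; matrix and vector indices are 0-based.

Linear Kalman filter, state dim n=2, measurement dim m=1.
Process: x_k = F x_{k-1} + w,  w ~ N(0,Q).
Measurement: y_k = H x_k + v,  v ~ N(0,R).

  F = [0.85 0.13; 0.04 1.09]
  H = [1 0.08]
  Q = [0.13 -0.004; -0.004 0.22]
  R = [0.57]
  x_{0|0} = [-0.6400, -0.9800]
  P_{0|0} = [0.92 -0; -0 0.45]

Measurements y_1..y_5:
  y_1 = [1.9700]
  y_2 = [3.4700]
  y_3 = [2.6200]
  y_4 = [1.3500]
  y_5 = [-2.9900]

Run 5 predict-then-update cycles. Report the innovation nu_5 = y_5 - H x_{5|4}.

step 1: x^-=[-0.6714, -1.0938]  P^-=[0.8023 0.0910; 0.0910 0.7561]  S=[1.3917]  K=[0.5817; 0.1089]  nu=[2.7289]  x^+=[0.9161, -0.7967]  P^+=[0.3313 0.0029; 0.0029 0.7396]
step 2: x^-=[0.6751, -0.8317]  P^-=[0.3825 0.1148; 0.1148 1.0995]  S=[0.9779]  K=[0.4006; 0.2073]  nu=[2.8615]  x^+=[1.8213, -0.2385]  P^+=[0.2256 0.0336; 0.0336 1.0575]
step 3: x^-=[1.5171, -0.1872]  P^-=[0.3183 0.1848; 0.1848 1.4797]  S=[0.9273]  K=[0.3592; 0.3269]  nu=[1.1179]  x^+=[1.9186, 0.1783]  P^+=[0.1987 0.0759; 0.0759 1.3806]
step 4: x^-=[1.6540, 0.2711]  P^-=[0.3136 0.2691; 0.2691 1.8672]  S=[0.9386]  K=[0.3571; 0.4458]  nu=[-0.3257]  x^+=[1.5377, 0.1259]  P^+=[0.1940 0.1197; 0.1197 1.6806]
step 5: x^-=[1.3234, 0.1987]  P^-=[0.3250 0.3522; 0.3522 2.2275]  S=[0.9656]  K=[0.3657; 0.5493]  nu=[-4.3293]  x^+=[-0.2600, -2.1795]  P^+=[0.1958 0.1582; 0.1582 1.9361]

innov = [-4.3293]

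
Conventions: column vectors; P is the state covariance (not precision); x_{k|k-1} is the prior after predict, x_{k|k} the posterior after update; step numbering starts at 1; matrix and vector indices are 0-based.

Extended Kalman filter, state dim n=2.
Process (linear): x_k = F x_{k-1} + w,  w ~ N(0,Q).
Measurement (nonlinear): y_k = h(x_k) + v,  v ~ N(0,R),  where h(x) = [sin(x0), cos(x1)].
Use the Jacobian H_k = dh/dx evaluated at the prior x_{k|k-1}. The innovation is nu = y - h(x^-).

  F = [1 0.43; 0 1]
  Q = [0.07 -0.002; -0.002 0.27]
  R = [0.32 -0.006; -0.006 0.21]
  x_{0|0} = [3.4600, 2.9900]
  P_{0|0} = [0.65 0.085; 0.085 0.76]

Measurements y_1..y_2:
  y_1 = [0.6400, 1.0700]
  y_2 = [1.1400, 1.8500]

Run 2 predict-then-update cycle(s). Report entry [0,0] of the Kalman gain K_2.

K[0,0] = 0.8199

step 1: x^-=[4.7457, 2.9900]  P^-=[0.9336 0.4098; 0.4098 1.0300]  H_jac=[0.0333 0.0000; 0.0000 -0.1510]  S=[0.3210 -0.0081; -0.0081 0.2335]  K=[0.0903 -0.2619; 0.0258 -0.6653]  nu=[1.6394, 2.0585]  x^+=[4.3545, 1.6628]  P^+=[0.9146 0.3678; 0.3678 0.9262]
step 2: x^-=[5.0695, 1.6628]  P^-=[1.4722 0.7641; 0.7641 1.1962]  H_jac=[0.3496 0.0000; 0.0000 -0.9958]  S=[0.4999 -0.2720; -0.2720 1.3961]  K=[0.8199 -0.3853; 0.0784 -0.8379]  nu=[2.0769, 1.9419]  x^+=[6.0242, 0.1986]  P^+=[0.7571 0.0862; 0.0862 0.1772]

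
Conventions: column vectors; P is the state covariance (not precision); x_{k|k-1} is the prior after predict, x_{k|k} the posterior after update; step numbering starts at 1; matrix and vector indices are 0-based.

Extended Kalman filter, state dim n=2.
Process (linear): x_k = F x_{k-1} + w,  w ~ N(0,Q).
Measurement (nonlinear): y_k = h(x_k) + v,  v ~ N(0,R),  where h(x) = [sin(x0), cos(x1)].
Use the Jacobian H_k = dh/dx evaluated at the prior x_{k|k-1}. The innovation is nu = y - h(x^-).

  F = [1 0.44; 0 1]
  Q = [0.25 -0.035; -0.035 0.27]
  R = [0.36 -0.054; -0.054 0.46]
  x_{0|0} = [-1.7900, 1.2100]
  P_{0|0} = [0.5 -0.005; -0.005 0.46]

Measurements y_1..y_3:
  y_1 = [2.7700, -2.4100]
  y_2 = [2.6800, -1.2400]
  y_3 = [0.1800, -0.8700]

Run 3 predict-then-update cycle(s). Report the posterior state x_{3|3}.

x_post = [2.3221, 2.7818]

step 1: x^-=[-1.2576, 1.2100]  P^-=[0.8347 0.1624; 0.1624 0.7300]  H_jac=[0.3081 0.0000; 0.0000 -0.9356]  S=[0.4392 -0.1008; -0.1008 1.0990]  K=[0.5657 -0.0864; -0.0293 -0.6242]  nu=[3.7214, -2.7630]  x^+=[1.0860, 2.8254]  P^+=[0.6761 0.0751; 0.0751 0.3052]
step 2: x^-=[2.3292, 2.8254]  P^-=[1.0512 0.1744; 0.1744 0.5752]  H_jac=[-0.6877 0.0000; 0.0000 -0.3110]  S=[0.8572 -0.0167; -0.0167 0.5156]  K=[-0.8460 -0.1326; -0.1468 -0.3517]  nu=[1.9540, -0.2896]  x^+=[0.7145, 2.6404]  P^+=[0.4324 0.0492; 0.0492 0.4947]
step 3: x^-=[1.8763, 2.6404]  P^-=[0.8215 0.2319; 0.2319 0.7647]  H_jac=[-0.3007 0.0000; 0.0000 -0.4805]  S=[0.4343 -0.0205; -0.0205 0.6365]  K=[-0.5780 -0.1936; -0.1881 -0.5832]  nu=[-0.7737, 0.0070]  x^+=[2.3221, 2.7818]  P^+=[0.6571 0.1204; 0.1204 0.5373]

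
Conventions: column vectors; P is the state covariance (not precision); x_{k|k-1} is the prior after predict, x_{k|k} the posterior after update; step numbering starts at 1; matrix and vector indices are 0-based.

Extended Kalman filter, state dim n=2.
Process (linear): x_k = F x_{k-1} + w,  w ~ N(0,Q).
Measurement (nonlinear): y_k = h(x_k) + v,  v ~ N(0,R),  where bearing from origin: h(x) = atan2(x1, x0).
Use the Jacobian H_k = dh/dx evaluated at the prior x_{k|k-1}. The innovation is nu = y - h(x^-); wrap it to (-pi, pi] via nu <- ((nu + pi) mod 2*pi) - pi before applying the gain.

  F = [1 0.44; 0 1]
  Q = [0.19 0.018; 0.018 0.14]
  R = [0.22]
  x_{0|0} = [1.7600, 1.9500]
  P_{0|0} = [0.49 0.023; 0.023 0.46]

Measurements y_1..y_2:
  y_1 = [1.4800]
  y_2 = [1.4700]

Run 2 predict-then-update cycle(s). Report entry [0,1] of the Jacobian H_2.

step 1: x^-=[2.6180, 1.9500]  P^-=[0.7893 0.2434; 0.2434 0.6000]  H_jac=[-0.1830 0.2457]  S=[0.2608]  K=[-0.3246; 0.3945]  nu=[0.8398]  x^+=[2.3454, 2.2813]  P^+=[0.7618 0.2768; 0.2768 0.5594]
step 2: x^-=[3.3492, 2.2813]  P^-=[1.3037 0.5409; 0.5409 0.6994]  H_jac=[-0.1389 0.2040]  S=[0.2436]  K=[-0.2906; 0.2771]  nu=[0.8720]  x^+=[3.0958, 2.5229]  P^+=[1.2831 0.5605; 0.5605 0.6807]

H_jac[0,1] = 0.2040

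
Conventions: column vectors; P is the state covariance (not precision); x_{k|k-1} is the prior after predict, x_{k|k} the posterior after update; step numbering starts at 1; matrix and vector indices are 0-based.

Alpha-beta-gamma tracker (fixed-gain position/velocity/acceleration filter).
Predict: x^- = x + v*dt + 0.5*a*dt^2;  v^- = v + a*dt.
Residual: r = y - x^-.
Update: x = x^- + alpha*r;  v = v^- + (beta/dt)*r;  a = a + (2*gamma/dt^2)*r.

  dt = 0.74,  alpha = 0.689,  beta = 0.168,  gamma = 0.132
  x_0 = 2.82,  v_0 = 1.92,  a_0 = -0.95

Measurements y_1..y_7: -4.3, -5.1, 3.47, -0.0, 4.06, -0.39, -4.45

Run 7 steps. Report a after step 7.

a_post = 0.5218

step 1: x_pred=3.9807  r=-8.2807  x^+=-1.7247  v^+=-0.6629  a^+=-4.9422
step 2: x_pred=-3.5684  r=-1.5316  x^+=-4.6237  v^+=-4.6678  a^+=-5.6805
step 3: x_pred=-9.6332  r=13.1032  x^+=-0.6051  v^+=-5.8966  a^+=0.6366
step 4: x_pred=-4.7943  r=4.7943  x^+=-1.4910  v^+=-4.3371  a^+=2.9479
step 5: x_pred=-3.8934  r=7.9534  x^+=1.5865  v^+=-0.3500  a^+=6.7823
step 6: x_pred=3.1845  r=-3.5745  x^+=0.7217  v^+=3.8574  a^+=5.0590
step 7: x_pred=4.9613  r=-9.4113  x^+=-1.5231  v^+=5.4644  a^+=0.5218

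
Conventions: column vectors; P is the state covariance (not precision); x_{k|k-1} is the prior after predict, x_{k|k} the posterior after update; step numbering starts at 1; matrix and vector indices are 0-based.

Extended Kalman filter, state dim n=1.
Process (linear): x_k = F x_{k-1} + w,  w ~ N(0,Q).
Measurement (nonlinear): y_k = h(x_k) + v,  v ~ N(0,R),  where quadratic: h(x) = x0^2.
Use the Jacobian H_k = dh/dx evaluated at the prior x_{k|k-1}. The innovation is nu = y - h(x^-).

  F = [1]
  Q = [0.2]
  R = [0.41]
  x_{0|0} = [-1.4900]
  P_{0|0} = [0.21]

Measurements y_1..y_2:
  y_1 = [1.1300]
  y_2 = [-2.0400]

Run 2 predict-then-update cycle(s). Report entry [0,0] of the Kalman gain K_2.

step 1: x^-=[-1.4900]  P^-=[0.4100]  H_jac=[-2.9800]  S=[4.0510]  K=[-0.3016]  nu=[-1.0901]  x^+=[-1.1612]  P^+=[0.0415]
step 2: x^-=[-1.1612]  P^-=[0.2415]  H_jac=[-2.3224]  S=[1.7126]  K=[-0.3275]  nu=[-3.3884]  x^+=[-0.0515]  P^+=[0.0578]

K[0,0] = -0.3275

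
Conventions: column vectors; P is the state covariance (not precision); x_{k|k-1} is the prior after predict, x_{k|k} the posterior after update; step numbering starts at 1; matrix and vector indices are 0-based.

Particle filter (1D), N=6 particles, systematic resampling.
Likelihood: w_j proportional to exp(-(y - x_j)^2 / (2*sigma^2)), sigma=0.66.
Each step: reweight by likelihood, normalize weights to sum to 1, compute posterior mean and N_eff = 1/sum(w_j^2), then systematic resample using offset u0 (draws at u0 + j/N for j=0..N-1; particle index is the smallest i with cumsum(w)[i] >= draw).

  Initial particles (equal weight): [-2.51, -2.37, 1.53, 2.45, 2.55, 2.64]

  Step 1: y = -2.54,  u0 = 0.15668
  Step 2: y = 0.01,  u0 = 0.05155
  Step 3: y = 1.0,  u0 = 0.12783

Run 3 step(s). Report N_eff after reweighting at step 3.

step 1: w=[0.5080, 0.4920, 0.0000, 0.0000, 0.0000, 0.0000]  mean=-2.4411  Neff=1.9995  idx=[0, 0, 0, 1, 1, 1]
step 2: w=[0.1042, 0.1042, 0.1042, 0.2291, 0.2291, 0.2291]  mean=-2.4138  Neff=5.2618  idx=[0, 2, 3, 4, 4, 5]
step 3: w=[0.0710, 0.0710, 0.2145, 0.2145, 0.2145, 0.2145]  mean=-2.3899  Neff=5.1514  idx=[1, 2, 3, 4, 5, 5]

N_eff = 5.1514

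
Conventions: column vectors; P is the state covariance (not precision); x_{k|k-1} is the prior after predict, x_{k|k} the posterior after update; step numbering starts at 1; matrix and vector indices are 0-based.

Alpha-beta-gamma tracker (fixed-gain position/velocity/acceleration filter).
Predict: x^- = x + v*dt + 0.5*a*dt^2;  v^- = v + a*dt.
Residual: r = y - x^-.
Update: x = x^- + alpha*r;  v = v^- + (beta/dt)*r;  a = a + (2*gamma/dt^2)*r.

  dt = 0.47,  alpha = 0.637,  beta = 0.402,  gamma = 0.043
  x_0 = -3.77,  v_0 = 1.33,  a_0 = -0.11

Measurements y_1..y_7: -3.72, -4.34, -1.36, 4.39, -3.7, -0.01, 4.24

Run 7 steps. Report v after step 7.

v_post = 3.3021

step 1: x_pred=-3.1570  r=-0.5630  x^+=-3.5156  v^+=0.7968  a^+=-0.3292
step 2: x_pred=-3.1775  r=-1.1625  x^+=-3.9180  v^+=-0.3522  a^+=-0.7817
step 3: x_pred=-4.1699  r=2.8099  x^+=-2.3800  v^+=1.6837  a^+=0.3122
step 4: x_pred=-1.5542  r=5.9442  x^+=2.2323  v^+=6.9146  a^+=2.6264
step 5: x_pred=5.7722  r=-9.4722  x^+=-0.2616  v^+=0.0472  a^+=-1.0613
step 6: x_pred=-0.3566  r=0.3466  x^+=-0.1358  v^+=-0.1551  a^+=-0.9264
step 7: x_pred=-0.3111  r=4.5511  x^+=2.5880  v^+=3.3021  a^+=0.8454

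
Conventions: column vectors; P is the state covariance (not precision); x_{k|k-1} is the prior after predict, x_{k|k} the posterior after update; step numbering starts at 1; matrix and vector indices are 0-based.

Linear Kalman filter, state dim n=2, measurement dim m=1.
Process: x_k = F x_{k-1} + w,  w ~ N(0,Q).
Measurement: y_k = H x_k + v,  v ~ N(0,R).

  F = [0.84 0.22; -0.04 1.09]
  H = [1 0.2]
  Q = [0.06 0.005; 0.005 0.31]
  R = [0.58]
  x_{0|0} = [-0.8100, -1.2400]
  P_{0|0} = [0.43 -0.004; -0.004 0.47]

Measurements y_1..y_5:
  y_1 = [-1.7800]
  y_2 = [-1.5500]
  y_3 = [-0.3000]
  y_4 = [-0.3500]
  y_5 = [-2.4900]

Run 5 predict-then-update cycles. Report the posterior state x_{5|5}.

step 1: x^-=[-0.9532, -1.3192]  P^-=[0.3847 0.0996; 0.0996 0.8694]  S=[1.0393]  K=[0.3893; 0.2632]  nu=[-0.5630]  x^+=[-1.1724, -1.4674]  P^+=[0.2272 -0.0069; -0.0069 0.7975]
step 2: x^-=[-1.3076, -1.5525]  P^-=[0.2564 0.1824; 0.1824 1.2584]  S=[0.9596]  K=[0.3051; 0.4523]  nu=[0.0681]  x^+=[-1.2868, -1.5217]  P^+=[0.1670 0.0499; 0.0499 1.0621]
step 3: x^-=[-1.4157, -1.6072]  P^-=[0.2477 0.2994; 0.2994 1.5678]  S=[1.0101]  K=[0.3045; 0.6068]  nu=[1.4371]  x^+=[-0.9781, -0.7352]  P^+=[0.1540 0.1127; 0.1127 1.1959]
step 4: x^-=[-0.9834, -0.7623]  P^-=[0.2682 0.3888; 0.3888 1.7213]  S=[1.0726]  K=[0.3226; 0.6834]  nu=[0.7858]  x^+=[-0.7299, -0.2252]  P^+=[0.1566 0.1524; 0.1524 1.2202]
step 5: x^-=[-0.6626, -0.2163]  P^-=[0.2859 0.4305; 0.4305 1.7467]  S=[1.1080]  K=[0.3357; 0.7039]  nu=[-1.7841]  x^+=[-1.2616, -1.4720]  P^+=[0.1610 0.1687; 0.1687 1.1978]

x_post = [-1.2616, -1.4720]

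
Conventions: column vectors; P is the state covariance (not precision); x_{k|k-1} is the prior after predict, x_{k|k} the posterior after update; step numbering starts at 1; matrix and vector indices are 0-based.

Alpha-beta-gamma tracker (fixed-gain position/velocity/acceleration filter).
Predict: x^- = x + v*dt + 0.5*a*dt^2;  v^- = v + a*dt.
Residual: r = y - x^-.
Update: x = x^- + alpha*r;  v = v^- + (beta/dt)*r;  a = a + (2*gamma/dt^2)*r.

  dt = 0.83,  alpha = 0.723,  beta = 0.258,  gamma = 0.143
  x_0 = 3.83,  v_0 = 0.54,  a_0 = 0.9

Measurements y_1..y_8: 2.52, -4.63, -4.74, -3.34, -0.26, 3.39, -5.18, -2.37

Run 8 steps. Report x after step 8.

x_post = -1.1457

step 1: x_pred=4.5882  r=-2.0682  x^+=3.0929  v^+=0.6441  a^+=0.0414
step 2: x_pred=3.6418  r=-8.2718  x^+=-2.3387  v^+=-1.8928  a^+=-3.3927
step 3: x_pred=-5.0783  r=0.3383  x^+=-4.8337  v^+=-4.6035  a^+=-3.2522
step 4: x_pred=-9.7749  r=6.4349  x^+=-5.1225  v^+=-5.3026  a^+=-0.5808
step 5: x_pred=-9.7237  r=9.4637  x^+=-2.8814  v^+=-2.8429  a^+=3.3481
step 6: x_pred=-4.0878  r=7.4778  x^+=1.3186  v^+=2.2604  a^+=6.4526
step 7: x_pred=5.4174  r=-10.5974  x^+=-2.2445  v^+=4.3220  a^+=2.0530
step 8: x_pred=2.0499  r=-4.4199  x^+=-1.1457  v^+=4.6521  a^+=0.2181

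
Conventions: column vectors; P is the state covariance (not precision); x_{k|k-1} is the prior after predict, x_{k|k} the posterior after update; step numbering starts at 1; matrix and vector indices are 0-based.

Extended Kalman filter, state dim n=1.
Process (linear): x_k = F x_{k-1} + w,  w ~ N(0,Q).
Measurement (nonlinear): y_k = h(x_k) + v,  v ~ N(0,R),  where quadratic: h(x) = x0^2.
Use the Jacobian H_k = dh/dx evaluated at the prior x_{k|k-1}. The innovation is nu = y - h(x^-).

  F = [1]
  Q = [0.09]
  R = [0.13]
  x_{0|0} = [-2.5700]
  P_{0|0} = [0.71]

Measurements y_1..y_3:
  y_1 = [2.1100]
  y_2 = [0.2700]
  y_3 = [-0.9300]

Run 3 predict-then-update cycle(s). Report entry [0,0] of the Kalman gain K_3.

K[0,0] = -0.3752

step 1: x^-=[-2.5700]  P^-=[0.8000]  H_jac=[-5.1400]  S=[21.2657]  K=[-0.1934]  nu=[-4.4949]  x^+=[-1.7009]  P^+=[0.0049]
step 2: x^-=[-1.7009]  P^-=[0.0949]  H_jac=[-3.4017]  S=[1.2280]  K=[-0.2629]  nu=[-2.6229]  x^+=[-1.0114]  P^+=[0.0100]
step 3: x^-=[-1.0114]  P^-=[0.1000]  H_jac=[-2.0228]  S=[0.5394]  K=[-0.3752]  nu=[-1.9530]  x^+=[-0.2787]  P^+=[0.0241]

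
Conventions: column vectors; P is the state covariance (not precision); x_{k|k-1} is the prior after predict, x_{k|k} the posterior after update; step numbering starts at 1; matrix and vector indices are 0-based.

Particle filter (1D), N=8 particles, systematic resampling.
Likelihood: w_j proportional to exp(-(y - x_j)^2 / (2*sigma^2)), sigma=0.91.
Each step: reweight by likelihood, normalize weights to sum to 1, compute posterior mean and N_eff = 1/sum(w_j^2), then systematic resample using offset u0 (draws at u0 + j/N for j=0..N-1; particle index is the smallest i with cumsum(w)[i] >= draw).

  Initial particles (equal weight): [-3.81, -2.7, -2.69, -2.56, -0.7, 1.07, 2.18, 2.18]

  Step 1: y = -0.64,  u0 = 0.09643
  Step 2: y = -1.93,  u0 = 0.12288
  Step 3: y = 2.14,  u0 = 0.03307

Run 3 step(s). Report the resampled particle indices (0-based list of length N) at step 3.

step 1: w=[0.0016, 0.0531, 0.0545, 0.0744, 0.6873, 0.1178, 0.0057, 0.0057]  mean=-0.8167  Neff=2.0095  idx=[2, 4, 4, 4, 4, 4, 4, 5]
step 2: w=[0.2264, 0.1287, 0.1287, 0.1287, 0.1287, 0.1287, 0.1287, 0.0014]  mean=-1.1480  Neff=6.6384  idx=[0, 1, 2, 3, 4, 5, 6, 6]
step 3: w=[0.0000, 0.1429, 0.1429, 0.1429, 0.1429, 0.1429, 0.1429, 0.1429]  mean=-0.7000  Neff=7.0002  idx=[1, 2, 2, 3, 4, 5, 6, 7]

resampled_idx = [1, 2, 2, 3, 4, 5, 6, 7]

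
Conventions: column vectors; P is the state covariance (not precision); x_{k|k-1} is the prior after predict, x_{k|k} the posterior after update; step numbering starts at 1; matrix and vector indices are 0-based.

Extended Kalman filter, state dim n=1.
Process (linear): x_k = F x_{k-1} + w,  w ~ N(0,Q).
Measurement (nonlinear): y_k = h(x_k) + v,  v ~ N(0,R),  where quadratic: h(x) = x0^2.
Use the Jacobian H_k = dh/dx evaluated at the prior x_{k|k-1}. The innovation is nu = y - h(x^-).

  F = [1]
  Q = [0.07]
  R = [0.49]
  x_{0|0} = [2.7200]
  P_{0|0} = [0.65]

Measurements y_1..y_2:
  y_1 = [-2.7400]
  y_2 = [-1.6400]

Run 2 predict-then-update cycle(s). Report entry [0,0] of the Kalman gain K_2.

step 1: x^-=[2.7200]  P^-=[0.7200]  H_jac=[5.4400]  S=[21.7974]  K=[0.1797]  nu=[-10.1384]  x^+=[0.8982]  P^+=[0.0162]
step 2: x^-=[0.8982]  P^-=[0.0862]  H_jac=[1.7964]  S=[0.7681]  K=[0.2016]  nu=[-2.4468]  x^+=[0.4050]  P^+=[0.0550]

K[0,0] = 0.2016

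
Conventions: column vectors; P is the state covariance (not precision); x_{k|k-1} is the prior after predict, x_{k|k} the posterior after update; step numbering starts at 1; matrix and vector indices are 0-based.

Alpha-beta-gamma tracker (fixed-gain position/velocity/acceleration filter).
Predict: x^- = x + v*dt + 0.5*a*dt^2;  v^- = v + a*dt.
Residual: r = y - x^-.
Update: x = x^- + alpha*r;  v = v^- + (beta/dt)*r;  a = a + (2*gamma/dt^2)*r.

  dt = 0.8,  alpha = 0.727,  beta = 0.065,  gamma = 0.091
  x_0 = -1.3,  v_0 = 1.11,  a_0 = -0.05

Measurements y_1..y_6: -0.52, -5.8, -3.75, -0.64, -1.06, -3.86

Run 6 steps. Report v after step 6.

v_post = -1.7749

step 1: x_pred=-0.4280  r=-0.0920  x^+=-0.4949  v^+=1.0625  a^+=-0.0762
step 2: x_pred=0.3308  r=-6.1308  x^+=-4.1263  v^+=0.5035  a^+=-1.8196
step 3: x_pred=-4.3058  r=0.5558  x^+=-3.9017  v^+=-0.9070  a^+=-1.6615
step 4: x_pred=-5.1591  r=4.5191  x^+=-1.8737  v^+=-1.8691  a^+=-0.3764
step 5: x_pred=-3.4895  r=2.4295  x^+=-1.7232  v^+=-1.9729  a^+=0.3144
step 6: x_pred=-3.2009  r=-0.6591  x^+=-3.6801  v^+=-1.7749  a^+=0.1270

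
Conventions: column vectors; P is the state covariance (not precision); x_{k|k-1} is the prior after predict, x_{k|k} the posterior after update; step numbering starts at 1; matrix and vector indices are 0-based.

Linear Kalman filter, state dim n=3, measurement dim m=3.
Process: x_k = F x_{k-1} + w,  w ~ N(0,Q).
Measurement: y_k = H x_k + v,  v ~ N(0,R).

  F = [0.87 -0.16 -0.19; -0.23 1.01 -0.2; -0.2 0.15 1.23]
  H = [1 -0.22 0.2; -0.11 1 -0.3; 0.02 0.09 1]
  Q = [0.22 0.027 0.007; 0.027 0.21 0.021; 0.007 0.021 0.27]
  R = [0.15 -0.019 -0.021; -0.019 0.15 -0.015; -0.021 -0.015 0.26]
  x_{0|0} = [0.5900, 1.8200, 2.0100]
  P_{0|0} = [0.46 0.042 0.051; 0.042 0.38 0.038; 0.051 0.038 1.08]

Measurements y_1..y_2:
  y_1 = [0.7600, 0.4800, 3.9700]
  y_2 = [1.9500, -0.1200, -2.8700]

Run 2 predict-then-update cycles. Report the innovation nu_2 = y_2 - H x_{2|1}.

step 1: x^-=[-0.1598, 1.3005, 2.6273]  P^-=[0.5906 -0.0597 -0.2798; -0.0597 0.6350 -0.1422; -0.2798 -0.1422 1.9173]  S=[0.7749 -0.3476 0.1044; -0.3476 1.0447 -0.6408; 0.1044 -0.6408 2.1457]  K=[0.7904 0.1497 -0.1212; 0.0315 0.7833 0.1922; -0.0027 -0.1410 0.8430]  nu=[0.6804, -0.0499, 1.2289]  x^+=[0.2217, 1.5191, 3.6685]  P^+=[0.1306 0.0075 -0.0536; 0.0075 0.1228 0.0264; -0.0536 0.0264 0.2201]
step 2: x^-=[-0.7472, 0.7496, 4.6957]  P^-=[0.3472 -0.0010 -0.1343; -0.0010 0.3319 0.0347; -0.1343 0.0347 0.6466]  S=[0.4828 -0.1175 -0.0332; -0.1175 0.5148 -0.1305; -0.0332 -0.1305 0.9103]  K=[0.6904 0.1356 -0.0953; 0.0374 0.6761 0.1692; -0.0038 -0.1052 0.6956]  nu=[1.9230, 0.4570, -7.6182]  x^+=[1.3687, -0.1588, -0.6587]  P^+=[0.1136 0.0079 -0.0443; 0.0079 0.1060 0.0234; -0.0443 0.0234 0.1813]

innov = [1.9230, 0.4570, -7.6182]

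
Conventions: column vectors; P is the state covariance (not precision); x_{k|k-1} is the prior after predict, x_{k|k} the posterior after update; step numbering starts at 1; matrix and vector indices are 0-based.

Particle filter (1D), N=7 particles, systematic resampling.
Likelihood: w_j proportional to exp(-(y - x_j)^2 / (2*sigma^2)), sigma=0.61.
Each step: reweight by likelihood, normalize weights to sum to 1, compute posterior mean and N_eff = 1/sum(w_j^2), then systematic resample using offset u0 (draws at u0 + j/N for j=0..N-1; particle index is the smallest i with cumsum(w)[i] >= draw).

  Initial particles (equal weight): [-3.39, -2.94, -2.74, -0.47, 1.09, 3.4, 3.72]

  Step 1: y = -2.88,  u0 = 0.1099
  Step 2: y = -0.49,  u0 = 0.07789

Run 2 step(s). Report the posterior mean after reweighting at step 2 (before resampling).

step 1: w=[0.2636, 0.3721, 0.3642, 0.0002, 0.0000, 0.0000, 0.0000]  mean=-2.9854  Neff=2.9365  idx=[0, 0, 1, 1, 2, 2, 2]
step 2: w=[0.0031, 0.0031, 0.0788, 0.0788, 0.2787, 0.2787, 0.2787]  mean=-2.7756  Neff=4.0733  idx=[2, 4, 4, 5, 5, 6, 6]

post_mean = -2.7756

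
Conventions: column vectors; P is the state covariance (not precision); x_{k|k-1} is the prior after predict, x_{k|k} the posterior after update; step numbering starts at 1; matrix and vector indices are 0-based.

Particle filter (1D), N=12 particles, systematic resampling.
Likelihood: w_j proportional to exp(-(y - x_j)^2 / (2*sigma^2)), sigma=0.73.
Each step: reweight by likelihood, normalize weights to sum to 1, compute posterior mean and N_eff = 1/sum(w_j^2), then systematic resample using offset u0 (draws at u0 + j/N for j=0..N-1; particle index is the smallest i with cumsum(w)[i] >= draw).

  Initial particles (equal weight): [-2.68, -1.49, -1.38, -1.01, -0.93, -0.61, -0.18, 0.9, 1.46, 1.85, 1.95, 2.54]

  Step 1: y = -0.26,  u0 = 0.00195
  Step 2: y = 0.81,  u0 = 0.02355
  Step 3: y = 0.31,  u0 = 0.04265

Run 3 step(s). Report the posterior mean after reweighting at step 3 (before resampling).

post_mean = 0.1417

step 1: w=[0.0010, 0.0596, 0.0760, 0.1454, 0.1618, 0.2197, 0.2450, 0.0697, 0.0154, 0.0038, 0.0025, 0.0002]  mean=-0.5743  Neff=5.8807  idx=[1, 2, 3, 3, 4, 4, 5, 5, 6, 6, 6, 7]
step 2: w=[0.0026, 0.0041, 0.0165, 0.0165, 0.0215, 0.0215, 0.0556, 0.0556, 0.1469, 0.1469, 0.1469, 0.3656]  mean=0.0992  Neff=4.8527  idx=[3, 6, 7, 8, 9, 9, 10, 10, 11, 11, 11, 11]
step 3: w=[0.0244, 0.0567, 0.0567, 0.1001, 0.1001, 0.1001, 0.1001, 0.1001, 0.0904, 0.0904, 0.0904, 0.0904]  mean=0.1417  Neff=11.1322  idx=[1, 2, 3, 4, 5, 6, 7, 7, 8, 9, 10, 11]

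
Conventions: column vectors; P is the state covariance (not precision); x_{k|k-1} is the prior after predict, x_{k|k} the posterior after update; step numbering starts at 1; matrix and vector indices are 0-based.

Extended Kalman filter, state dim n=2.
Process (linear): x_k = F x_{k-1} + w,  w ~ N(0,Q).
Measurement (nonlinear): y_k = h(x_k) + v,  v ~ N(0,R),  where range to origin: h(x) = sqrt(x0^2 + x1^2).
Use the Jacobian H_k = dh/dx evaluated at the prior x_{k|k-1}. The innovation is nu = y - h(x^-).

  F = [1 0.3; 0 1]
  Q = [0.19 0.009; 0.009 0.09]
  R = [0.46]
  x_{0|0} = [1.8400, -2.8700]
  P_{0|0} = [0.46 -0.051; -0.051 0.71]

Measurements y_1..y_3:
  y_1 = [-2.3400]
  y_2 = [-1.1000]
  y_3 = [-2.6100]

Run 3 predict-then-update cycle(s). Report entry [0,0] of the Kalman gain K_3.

K[0,0] = -0.5246

step 1: x^-=[0.9790, -2.8700]  P^-=[0.6833 0.1710; 0.1710 0.8000]  H_jac=[0.3228 -0.9465]  S=[1.1433]  K=[0.0514; -0.6140]  nu=[-5.3724]  x^+=[0.7029, 0.4284]  P^+=[0.6803 0.2071; 0.2071 0.3690]
step 2: x^-=[0.8314, 0.4284]  P^-=[1.0277 0.3268; 0.3268 0.4590]  H_jac=[0.8889 0.4580]  S=[1.6345]  K=[0.6505; 0.3064]  nu=[-2.0353]  x^+=[-0.4925, -0.1951]  P^+=[0.3361 0.0011; 0.0011 0.3056]
step 3: x^-=[-0.5511, -0.1951]  P^-=[0.5542 0.1017; 0.1017 0.3956]  H_jac=[-0.9427 -0.3338]  S=[1.0606]  K=[-0.5246; -0.2149]  nu=[-3.1946]  x^+=[1.1249, 0.4915]  P^+=[0.2623 -0.0178; -0.0178 0.3466]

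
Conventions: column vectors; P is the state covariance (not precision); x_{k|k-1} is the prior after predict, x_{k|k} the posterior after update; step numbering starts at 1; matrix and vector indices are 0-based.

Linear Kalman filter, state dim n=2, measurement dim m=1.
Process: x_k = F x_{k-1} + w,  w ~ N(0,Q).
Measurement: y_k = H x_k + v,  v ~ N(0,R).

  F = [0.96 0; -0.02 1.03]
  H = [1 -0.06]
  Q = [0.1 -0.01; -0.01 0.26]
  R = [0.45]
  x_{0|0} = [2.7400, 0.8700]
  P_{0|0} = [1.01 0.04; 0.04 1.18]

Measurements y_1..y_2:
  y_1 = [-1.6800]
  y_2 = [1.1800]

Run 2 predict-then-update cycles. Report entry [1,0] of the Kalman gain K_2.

step 1: x^-=[2.6304, 0.8413]  P^-=[1.0308 0.0102; 0.0102 1.5106]  S=[1.4850]  K=[0.6937; -0.0542]  nu=[-4.2599]  x^+=[-0.3248, 1.0722]  P^+=[0.3161 0.0660; 0.0660 1.5063]
step 2: x^-=[-0.3118, 1.1108]  P^-=[0.3914 0.0492; 0.0492 1.8554]  S=[0.8421]  K=[0.4612; -0.0738]  nu=[1.5585]  x^+=[0.4070, 0.9958]  P^+=[0.2122 0.0778; 0.0778 1.8508]

K[1,0] = -0.0738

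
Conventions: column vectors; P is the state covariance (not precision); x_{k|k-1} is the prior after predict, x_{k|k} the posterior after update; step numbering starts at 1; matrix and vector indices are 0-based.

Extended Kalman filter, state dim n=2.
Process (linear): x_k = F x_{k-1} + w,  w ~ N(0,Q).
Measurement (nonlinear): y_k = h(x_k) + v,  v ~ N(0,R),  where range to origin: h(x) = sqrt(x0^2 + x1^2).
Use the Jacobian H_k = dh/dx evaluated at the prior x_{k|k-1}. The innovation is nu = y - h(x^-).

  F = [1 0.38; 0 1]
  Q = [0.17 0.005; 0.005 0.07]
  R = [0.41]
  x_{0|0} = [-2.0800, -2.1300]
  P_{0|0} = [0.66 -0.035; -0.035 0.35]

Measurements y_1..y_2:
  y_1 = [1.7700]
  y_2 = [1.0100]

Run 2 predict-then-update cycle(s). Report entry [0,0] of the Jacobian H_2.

H_jac[0,0] = -0.8253

step 1: x^-=[-2.8894, -2.1300]  P^-=[0.8539 0.1030; 0.1030 0.4200]  H_jac=[-0.8049 -0.5934]  S=[1.2095]  K=[-0.6188; -0.2746]  nu=[-1.8196]  x^+=[-1.7634, -1.6304]  P^+=[0.3908 -0.1025; -0.1025 0.3288]
step 2: x^-=[-2.3829, -1.6304]  P^-=[0.5303 0.0274; 0.0274 0.3988]  H_jac=[-0.8253 -0.5647]  S=[0.9240]  K=[-0.4905; -0.2682]  nu=[-1.8773]  x^+=[-1.4622, -1.1268]  P^+=[0.3081 -0.0941; -0.0941 0.3323]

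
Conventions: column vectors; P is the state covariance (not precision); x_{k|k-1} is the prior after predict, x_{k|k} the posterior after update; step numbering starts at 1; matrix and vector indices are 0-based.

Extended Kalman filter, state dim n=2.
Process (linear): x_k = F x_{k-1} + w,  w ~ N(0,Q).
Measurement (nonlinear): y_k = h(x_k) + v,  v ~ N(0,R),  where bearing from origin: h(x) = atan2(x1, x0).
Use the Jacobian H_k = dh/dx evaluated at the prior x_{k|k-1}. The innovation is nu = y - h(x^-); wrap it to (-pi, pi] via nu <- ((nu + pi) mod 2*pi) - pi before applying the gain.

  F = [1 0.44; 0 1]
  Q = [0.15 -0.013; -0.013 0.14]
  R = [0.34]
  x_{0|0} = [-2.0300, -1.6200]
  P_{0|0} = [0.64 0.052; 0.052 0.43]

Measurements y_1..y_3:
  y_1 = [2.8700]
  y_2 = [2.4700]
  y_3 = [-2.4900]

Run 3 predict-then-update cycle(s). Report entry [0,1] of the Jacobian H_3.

H_jac[0,1] = -0.2331

step 1: x^-=[-2.7428, -1.6200]  P^-=[0.9190 0.2282; 0.2282 0.5700]  H_jac=[0.1596 -0.2703]  S=[0.3854]  K=[0.2207; -0.3053]  nu=[-0.8051]  x^+=[-2.9205, -1.3742]  P^+=[0.9002 0.2542; 0.2542 0.5341]
step 2: x^-=[-3.5251, -1.3742]  P^-=[1.3773 0.4762; 0.4762 0.6741]  H_jac=[0.0960 -0.2463]  S=[0.3711]  K=[0.0403; -0.3242]  nu=[-1.0433]  x^+=[-3.5672, -1.0360]  P^+=[1.3767 0.4810; 0.4810 0.6351]
step 3: x^-=[-4.0230, -1.0360]  P^-=[2.0729 0.7475; 0.7475 0.7751]  H_jac=[0.0600 -0.2331]  S=[0.3687]  K=[-0.1351; -0.3684]  nu=[0.3995]  x^+=[-4.0770, -1.1832]  P^+=[2.0662 0.7291; 0.7291 0.7251]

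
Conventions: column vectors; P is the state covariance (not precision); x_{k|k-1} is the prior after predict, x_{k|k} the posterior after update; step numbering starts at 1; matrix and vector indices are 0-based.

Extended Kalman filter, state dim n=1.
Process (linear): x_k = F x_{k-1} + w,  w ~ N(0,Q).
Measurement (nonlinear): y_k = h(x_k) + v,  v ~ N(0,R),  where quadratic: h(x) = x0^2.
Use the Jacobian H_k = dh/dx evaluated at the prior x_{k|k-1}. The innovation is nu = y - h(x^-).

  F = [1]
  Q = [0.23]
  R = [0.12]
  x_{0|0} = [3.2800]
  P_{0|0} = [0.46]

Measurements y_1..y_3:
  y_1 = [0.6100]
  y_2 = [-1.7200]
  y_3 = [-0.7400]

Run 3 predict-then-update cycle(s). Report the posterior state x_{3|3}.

x_post = [-0.2105]

step 1: x^-=[3.2800]  P^-=[0.6900]  H_jac=[6.5600]  S=[29.8132]  K=[0.1518]  nu=[-10.1484]  x^+=[1.7392]  P^+=[0.0028]
step 2: x^-=[1.7392]  P^-=[0.2328]  H_jac=[3.4784]  S=[2.9365]  K=[0.2757]  nu=[-4.7449]  x^+=[0.4309]  P^+=[0.0095]
step 3: x^-=[0.4309]  P^-=[0.2395]  H_jac=[0.8617]  S=[0.2979]  K=[0.6929]  nu=[-0.9257]  x^+=[-0.2105]  P^+=[0.0965]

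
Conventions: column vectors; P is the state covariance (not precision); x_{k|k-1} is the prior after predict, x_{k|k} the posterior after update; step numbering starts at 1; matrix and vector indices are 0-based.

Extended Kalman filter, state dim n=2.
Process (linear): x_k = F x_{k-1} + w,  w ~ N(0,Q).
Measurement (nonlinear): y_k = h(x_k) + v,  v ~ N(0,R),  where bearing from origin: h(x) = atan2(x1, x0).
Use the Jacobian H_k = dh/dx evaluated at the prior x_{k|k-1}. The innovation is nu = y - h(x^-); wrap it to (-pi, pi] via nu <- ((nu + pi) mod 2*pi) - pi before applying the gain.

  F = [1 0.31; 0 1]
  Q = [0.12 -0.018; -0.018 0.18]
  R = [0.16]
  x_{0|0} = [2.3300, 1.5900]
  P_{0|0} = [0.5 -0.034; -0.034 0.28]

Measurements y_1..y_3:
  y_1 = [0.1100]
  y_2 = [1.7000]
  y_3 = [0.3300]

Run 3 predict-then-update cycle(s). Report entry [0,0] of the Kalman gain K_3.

K[0,0] = -0.2957

step 1: x^-=[2.8229, 1.5900]  P^-=[0.6258 0.0348; 0.0348 0.4600]  H_jac=[-0.1515 0.2689]  S=[0.2048]  K=[-0.4172; 0.5783]  nu=[-0.4030]  x^+=[2.9910, 1.3570]  P^+=[0.5902 0.0842; 0.0842 0.3915]
step 2: x^-=[3.4117, 1.3570]  P^-=[0.8000 0.1876; 0.1876 0.5715]  H_jac=[-0.1007 0.2531]  S=[0.1952]  K=[-0.1694; 0.6444]  nu=[1.3214]  x^+=[3.1878, 2.2085]  P^+=[0.7944 0.2089; 0.2089 0.4905]
step 3: x^-=[3.8725, 2.2085]  P^-=[1.0911 0.3429; 0.3429 0.6705]  H_jac=[-0.1111 0.1949]  S=[0.1841]  K=[-0.2957; 0.5027]  nu=[-0.1883]  x^+=[3.9281, 2.1138]  P^+=[1.0750 0.3703; 0.3703 0.6240]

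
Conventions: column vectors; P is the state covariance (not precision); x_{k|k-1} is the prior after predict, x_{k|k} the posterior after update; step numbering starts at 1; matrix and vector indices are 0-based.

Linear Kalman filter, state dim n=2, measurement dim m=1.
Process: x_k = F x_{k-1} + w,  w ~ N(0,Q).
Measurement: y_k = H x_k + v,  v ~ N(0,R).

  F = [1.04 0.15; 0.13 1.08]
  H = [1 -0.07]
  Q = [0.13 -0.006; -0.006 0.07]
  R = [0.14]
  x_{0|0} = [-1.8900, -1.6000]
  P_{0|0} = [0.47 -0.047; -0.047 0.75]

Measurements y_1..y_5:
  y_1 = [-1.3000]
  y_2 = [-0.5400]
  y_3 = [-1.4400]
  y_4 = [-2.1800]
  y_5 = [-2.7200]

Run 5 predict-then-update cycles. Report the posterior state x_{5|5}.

x_post = [-2.9021, -3.5505]

step 1: x^-=[-2.2056, -1.9737]  P^-=[0.6406 0.1253; 0.1253 0.9395]  S=[0.7676]  K=[0.8231; 0.0776]  nu=[0.7674]  x^+=[-1.5740, -1.9141]  P^+=[0.1206 0.0763; 0.0763 0.9349]
step 2: x^-=[-1.9240, -2.2719]  P^-=[0.3053 0.2490; 0.2490 1.1840]  S=[0.4162]  K=[0.6916; 0.3990]  nu=[1.2250]  x^+=[-1.0769, -1.7831]  P^+=[0.1062 0.1341; 0.1341 1.1177]
step 3: x^-=[-1.3874, -2.0657]  P^-=[0.3119 0.3427; 0.3427 1.4131]  S=[0.4108]  K=[0.7007; 0.5933]  nu=[-0.1972]  x^+=[-1.5256, -2.1827]  P^+=[0.1101 0.1719; 0.1719 1.2685]
step 4: x^-=[-1.9140, -2.5556]  P^-=[0.3313 0.4108; 0.4108 1.5997]  S=[0.4216]  K=[0.7176; 0.7087]  nu=[-0.4449]  x^+=[-2.2332, -2.8709]  P^+=[0.1142 0.1964; 0.1964 1.3879]
step 5: x^-=[-2.7532, -3.3909]  P^-=[0.3460 0.4587; 0.4587 1.7460]  S=[0.4304]  K=[0.7294; 0.7818]  nu=[-0.2042]  x^+=[-2.9021, -3.5505]  P^+=[0.1170 0.2133; 0.2133 1.4829]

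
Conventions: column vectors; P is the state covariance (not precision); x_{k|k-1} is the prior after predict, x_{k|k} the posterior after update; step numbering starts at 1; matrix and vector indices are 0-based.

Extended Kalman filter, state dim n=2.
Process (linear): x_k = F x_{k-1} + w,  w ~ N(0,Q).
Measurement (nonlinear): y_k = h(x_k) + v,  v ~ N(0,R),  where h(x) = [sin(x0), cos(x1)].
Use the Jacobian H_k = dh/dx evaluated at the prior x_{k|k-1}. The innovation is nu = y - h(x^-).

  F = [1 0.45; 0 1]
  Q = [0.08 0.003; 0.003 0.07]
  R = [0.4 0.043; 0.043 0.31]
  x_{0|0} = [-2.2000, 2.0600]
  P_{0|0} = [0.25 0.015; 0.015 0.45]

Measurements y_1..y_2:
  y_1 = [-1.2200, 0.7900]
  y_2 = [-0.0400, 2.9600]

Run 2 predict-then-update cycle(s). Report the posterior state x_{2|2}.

x_post = [-1.4772, 0.0916]

step 1: x^-=[-1.2730, 2.0600]  P^-=[0.4346 0.2205; 0.2205 0.5200]  H_jac=[0.2934 0.0000; 0.0000 -0.8827]  S=[0.4374 -0.0141; -0.0141 0.7152]  K=[0.2829 -0.2666; 0.1273 -0.6393]  nu=[-0.2640, 1.2599]  x^+=[-1.6836, 1.2209]  P^+=[0.3467 0.0798; 0.0798 0.2183]
step 2: x^-=[-1.1341, 1.2209]  P^-=[0.5427 0.1811; 0.1811 0.2883]  H_jac=[0.4229 0.0000; 0.0000 -0.9394]  S=[0.4971 -0.0289; -0.0289 0.5644]  K=[0.4455 -0.2785; 0.1265 -0.4734]  nu=[0.8662, 2.6172]  x^+=[-1.4772, 0.0916]  P^+=[0.3931 0.0715; 0.0715 0.1504]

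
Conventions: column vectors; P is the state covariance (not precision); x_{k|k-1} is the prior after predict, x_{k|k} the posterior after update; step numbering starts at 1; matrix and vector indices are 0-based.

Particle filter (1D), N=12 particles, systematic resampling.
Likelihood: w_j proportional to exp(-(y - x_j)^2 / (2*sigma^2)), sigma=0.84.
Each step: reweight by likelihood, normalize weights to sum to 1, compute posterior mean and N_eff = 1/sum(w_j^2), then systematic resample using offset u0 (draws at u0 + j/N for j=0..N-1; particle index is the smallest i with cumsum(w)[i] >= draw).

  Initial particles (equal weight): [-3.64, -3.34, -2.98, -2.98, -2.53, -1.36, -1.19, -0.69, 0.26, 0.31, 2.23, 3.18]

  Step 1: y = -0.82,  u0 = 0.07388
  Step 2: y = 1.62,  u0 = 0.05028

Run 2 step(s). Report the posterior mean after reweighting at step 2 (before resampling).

post_mean = 0.1962

step 1: w=[0.0009, 0.0029, 0.0097, 0.0097, 0.0334, 0.2159, 0.2410, 0.2623, 0.1162, 0.1074, 0.0004, 0.0000]  mean=-0.8530  Neff=5.0033  idx=[5, 5, 5, 6, 6, 6, 7, 7, 7, 8, 9, 9]
step 2: w=[0.0020, 0.0020, 0.0020, 0.0039, 0.0039, 0.0039, 0.0241, 0.0241, 0.0241, 0.2846, 0.3128, 0.3128]  mean=0.1962  Neff=3.5908  idx=[7, 9, 9, 9, 10, 10, 10, 10, 11, 11, 11, 11]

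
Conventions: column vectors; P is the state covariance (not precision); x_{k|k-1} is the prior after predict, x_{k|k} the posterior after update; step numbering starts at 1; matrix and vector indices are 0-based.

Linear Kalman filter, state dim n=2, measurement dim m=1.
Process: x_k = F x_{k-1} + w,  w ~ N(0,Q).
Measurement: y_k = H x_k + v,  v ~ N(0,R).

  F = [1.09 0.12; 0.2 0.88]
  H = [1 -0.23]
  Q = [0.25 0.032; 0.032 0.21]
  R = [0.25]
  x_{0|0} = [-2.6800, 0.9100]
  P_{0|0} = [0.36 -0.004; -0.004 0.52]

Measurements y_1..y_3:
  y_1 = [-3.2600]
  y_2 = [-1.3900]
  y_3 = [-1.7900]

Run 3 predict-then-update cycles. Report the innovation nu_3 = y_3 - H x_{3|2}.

innov = [0.3583]

step 1: x^-=[-2.8120, 0.2648]  P^-=[0.6842 0.1615; 0.1615 0.6257]  S=[0.8930]  K=[0.7246; 0.0197]  nu=[-0.3871]  x^+=[-3.0925, 0.2572]  P^+=[0.2154 0.1487; 0.1487 0.6253]
step 2: x^-=[-3.3399, -0.3922]  P^-=[0.5538 0.2912; 0.2912 0.7552]  S=[0.7098]  K=[0.6859; 0.1656]  nu=[1.8597]  x^+=[-2.0644, -0.0842]  P^+=[0.2199 0.2106; 0.2106 0.7358]
step 3: x^-=[-2.2603, -0.4870]  P^-=[0.5770 0.3647; 0.3647 0.8627]  S=[0.7048]  K=[0.6996; 0.2359]  nu=[0.3583]  x^+=[-2.0097, -0.4025]  P^+=[0.2320 0.2484; 0.2484 0.8235]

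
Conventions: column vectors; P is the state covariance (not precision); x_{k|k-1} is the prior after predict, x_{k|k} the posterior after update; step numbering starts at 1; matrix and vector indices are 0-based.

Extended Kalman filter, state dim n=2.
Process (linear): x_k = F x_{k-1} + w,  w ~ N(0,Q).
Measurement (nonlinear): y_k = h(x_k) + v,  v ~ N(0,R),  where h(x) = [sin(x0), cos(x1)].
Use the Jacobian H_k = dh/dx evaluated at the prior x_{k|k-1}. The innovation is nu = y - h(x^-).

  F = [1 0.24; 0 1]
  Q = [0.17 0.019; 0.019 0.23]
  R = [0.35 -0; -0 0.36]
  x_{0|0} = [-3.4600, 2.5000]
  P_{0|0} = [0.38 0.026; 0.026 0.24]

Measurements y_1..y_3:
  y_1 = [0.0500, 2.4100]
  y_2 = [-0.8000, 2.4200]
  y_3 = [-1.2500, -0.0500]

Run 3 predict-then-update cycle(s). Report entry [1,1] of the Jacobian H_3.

step 1: x^-=[-2.8600, 2.5000]  P^-=[0.5763 0.1026; 0.1026 0.4700]  H_jac=[-0.9606 0.0000; 0.0000 -0.5985]  S=[0.8818 0.0590; 0.0590 0.5283]  K=[-0.6247 -0.0465; -0.0767 -0.5238]  nu=[0.3279, 3.2111]  x^+=[-3.2141, 0.7928]  P^+=[0.2276 0.0280; 0.0280 0.3151]
step 2: x^-=[-3.0238, 0.7928]  P^-=[0.4292 0.1226; 0.1226 0.5451]  H_jac=[-0.9931 0.0000; 0.0000 -0.7123]  S=[0.7733 0.0867; 0.0867 0.6366]  K=[-0.5441 -0.0630; -0.0904 -0.5976]  nu=[-0.6825, 1.7181]  x^+=[-2.7608, -0.1723]  P^+=[0.1918 0.0319; 0.0319 0.3020]
step 3: x^-=[-2.8021, -0.1723]  P^-=[0.3945 0.1234; 0.1234 0.5320]  H_jac=[-0.9429 0.0000; 0.0000 0.1715]  S=[0.7007 -0.0199; -0.0199 0.3756]  K=[-0.5300 0.0282; -0.1593 0.2344]  nu=[-0.9170, -1.0352]  x^+=[-2.3453, -0.2689]  P^+=[0.1967 0.0591; 0.0591 0.4921]

H_jac[1,1] = 0.1715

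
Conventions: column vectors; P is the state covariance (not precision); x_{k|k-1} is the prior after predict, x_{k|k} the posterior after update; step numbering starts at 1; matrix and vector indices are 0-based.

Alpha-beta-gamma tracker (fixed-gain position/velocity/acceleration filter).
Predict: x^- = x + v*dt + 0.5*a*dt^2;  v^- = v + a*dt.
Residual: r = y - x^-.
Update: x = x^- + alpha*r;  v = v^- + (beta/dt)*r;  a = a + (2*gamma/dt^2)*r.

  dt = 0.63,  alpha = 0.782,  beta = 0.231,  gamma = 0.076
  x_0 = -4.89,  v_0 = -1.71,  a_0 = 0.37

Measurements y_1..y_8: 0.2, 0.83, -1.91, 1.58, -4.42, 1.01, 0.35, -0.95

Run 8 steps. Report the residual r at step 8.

resid = -1.5979

step 1: x_pred=-5.8939  r=6.0939  x^+=-1.1285  v^+=0.7575  a^+=2.7038
step 2: x_pred=-0.1147  r=0.9447  x^+=0.6241  v^+=2.8073  a^+=3.0655
step 3: x_pred=3.0010  r=-4.9110  x^+=-0.8394  v^+=2.9379  a^+=1.1848
step 4: x_pred=1.2466  r=0.3334  x^+=1.5073  v^+=3.8065  a^+=1.3125
step 5: x_pred=4.1659  r=-8.5859  x^+=-2.5483  v^+=1.4852  a^+=-1.9756
step 6: x_pred=-2.0046  r=3.0146  x^+=0.3528  v^+=1.3459  a^+=-0.8211
step 7: x_pred=1.0378  r=-0.6878  x^+=0.4999  v^+=0.5764  a^+=-1.0845
step 8: x_pred=0.6479  r=-1.5979  x^+=-0.6017  v^+=-0.6927  a^+=-1.6965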